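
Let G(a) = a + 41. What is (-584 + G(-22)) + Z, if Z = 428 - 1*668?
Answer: -805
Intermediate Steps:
G(a) = 41 + a
Z = -240 (Z = 428 - 668 = -240)
(-584 + G(-22)) + Z = (-584 + (41 - 22)) - 240 = (-584 + 19) - 240 = -565 - 240 = -805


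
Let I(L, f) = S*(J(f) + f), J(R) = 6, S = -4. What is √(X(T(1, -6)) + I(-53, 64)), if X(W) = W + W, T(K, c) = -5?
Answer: I*√290 ≈ 17.029*I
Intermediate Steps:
I(L, f) = -24 - 4*f (I(L, f) = -4*(6 + f) = -24 - 4*f)
X(W) = 2*W
√(X(T(1, -6)) + I(-53, 64)) = √(2*(-5) + (-24 - 4*64)) = √(-10 + (-24 - 256)) = √(-10 - 280) = √(-290) = I*√290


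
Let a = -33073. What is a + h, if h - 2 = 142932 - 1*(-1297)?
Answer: 111158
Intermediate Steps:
h = 144231 (h = 2 + (142932 - 1*(-1297)) = 2 + (142932 + 1297) = 2 + 144229 = 144231)
a + h = -33073 + 144231 = 111158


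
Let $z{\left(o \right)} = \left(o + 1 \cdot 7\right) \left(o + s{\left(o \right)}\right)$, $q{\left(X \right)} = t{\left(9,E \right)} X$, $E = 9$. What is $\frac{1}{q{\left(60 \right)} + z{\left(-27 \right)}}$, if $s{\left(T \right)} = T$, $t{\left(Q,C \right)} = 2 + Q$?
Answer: $\frac{1}{1740} \approx 0.00057471$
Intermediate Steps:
$q{\left(X \right)} = 11 X$ ($q{\left(X \right)} = \left(2 + 9\right) X = 11 X$)
$z{\left(o \right)} = 2 o \left(7 + o\right)$ ($z{\left(o \right)} = \left(o + 1 \cdot 7\right) \left(o + o\right) = \left(o + 7\right) 2 o = \left(7 + o\right) 2 o = 2 o \left(7 + o\right)$)
$\frac{1}{q{\left(60 \right)} + z{\left(-27 \right)}} = \frac{1}{11 \cdot 60 + 2 \left(-27\right) \left(7 - 27\right)} = \frac{1}{660 + 2 \left(-27\right) \left(-20\right)} = \frac{1}{660 + 1080} = \frac{1}{1740}$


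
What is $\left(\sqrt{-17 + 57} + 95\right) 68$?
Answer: $6460 + 136 \sqrt{10} \approx 6890.1$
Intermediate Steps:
$\left(\sqrt{-17 + 57} + 95\right) 68 = \left(\sqrt{40} + 95\right) 68 = \left(2 \sqrt{10} + 95\right) 68 = \left(95 + 2 \sqrt{10}\right) 68 = 6460 + 136 \sqrt{10}$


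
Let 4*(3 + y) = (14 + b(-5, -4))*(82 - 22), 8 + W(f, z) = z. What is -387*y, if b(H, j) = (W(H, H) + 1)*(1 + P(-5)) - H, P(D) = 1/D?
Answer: -53406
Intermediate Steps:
W(f, z) = -8 + z
b(H, j) = -28/5 - H/5 (b(H, j) = ((-8 + H) + 1)*(1 + 1/(-5)) - H = (-7 + H)*(1 - 1/5) - H = (-7 + H)*(4/5) - H = (-28/5 + 4*H/5) - H = -28/5 - H/5)
y = 138 (y = -3 + ((14 + (-28/5 - 1/5*(-5)))*(82 - 22))/4 = -3 + ((14 + (-28/5 + 1))*60)/4 = -3 + ((14 - 23/5)*60)/4 = -3 + ((47/5)*60)/4 = -3 + (1/4)*564 = -3 + 141 = 138)
-387*y = -387*138 = -53406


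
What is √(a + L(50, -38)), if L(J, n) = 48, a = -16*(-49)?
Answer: 8*√13 ≈ 28.844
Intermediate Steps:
a = 784
√(a + L(50, -38)) = √(784 + 48) = √832 = 8*√13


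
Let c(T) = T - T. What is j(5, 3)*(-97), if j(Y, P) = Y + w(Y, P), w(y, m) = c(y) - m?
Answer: -194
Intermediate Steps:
c(T) = 0
w(y, m) = -m (w(y, m) = 0 - m = -m)
j(Y, P) = Y - P
j(5, 3)*(-97) = (5 - 1*3)*(-97) = (5 - 3)*(-97) = 2*(-97) = -194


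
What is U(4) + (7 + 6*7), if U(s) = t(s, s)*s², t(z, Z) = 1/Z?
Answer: 53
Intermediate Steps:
U(s) = s (U(s) = s²/s = s)
U(4) + (7 + 6*7) = 4 + (7 + 6*7) = 4 + (7 + 42) = 4 + 49 = 53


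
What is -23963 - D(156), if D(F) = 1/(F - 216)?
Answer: -1437779/60 ≈ -23963.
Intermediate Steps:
D(F) = 1/(-216 + F)
-23963 - D(156) = -23963 - 1/(-216 + 156) = -23963 - 1/(-60) = -23963 - 1*(-1/60) = -23963 + 1/60 = -1437779/60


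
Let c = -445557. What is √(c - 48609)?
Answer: I*√494166 ≈ 702.97*I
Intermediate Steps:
√(c - 48609) = √(-445557 - 48609) = √(-494166) = I*√494166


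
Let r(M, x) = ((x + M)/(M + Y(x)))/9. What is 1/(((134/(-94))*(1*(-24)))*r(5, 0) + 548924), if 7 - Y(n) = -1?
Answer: 1833/1006180372 ≈ 1.8217e-6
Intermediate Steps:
Y(n) = 8 (Y(n) = 7 - 1*(-1) = 7 + 1 = 8)
r(M, x) = (M + x)/(9*(8 + M)) (r(M, x) = ((x + M)/(M + 8))/9 = ((M + x)/(8 + M))*(⅑) = (M + x)/(9*(8 + M)))
1/(((134/(-94))*(1*(-24)))*r(5, 0) + 548924) = 1/(((134/(-94))*(1*(-24)))*((5 + 0)/(9*(8 + 5))) + 548924) = 1/(((134*(-1/94))*(-24))*((⅑)*5/13) + 548924) = 1/((-67/47*(-24))*((⅑)*(1/13)*5) + 548924) = 1/((1608/47)*(5/117) + 548924) = 1/(2680/1833 + 548924) = 1/(1006180372/1833) = 1833/1006180372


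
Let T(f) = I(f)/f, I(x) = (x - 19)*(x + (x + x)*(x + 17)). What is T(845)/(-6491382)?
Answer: -10325/47039 ≈ -0.21950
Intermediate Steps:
I(x) = (-19 + x)*(x + 2*x*(17 + x)) (I(x) = (-19 + x)*(x + (2*x)*(17 + x)) = (-19 + x)*(x + 2*x*(17 + x)))
T(f) = -665 - 3*f + 2*f² (T(f) = (f*(-665 - 3*f + 2*f²))/f = -665 - 3*f + 2*f²)
T(845)/(-6491382) = (-665 - 3*845 + 2*845²)/(-6491382) = (-665 - 2535 + 2*714025)*(-1/6491382) = (-665 - 2535 + 1428050)*(-1/6491382) = 1424850*(-1/6491382) = -10325/47039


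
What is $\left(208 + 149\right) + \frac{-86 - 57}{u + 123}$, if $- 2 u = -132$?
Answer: $\frac{67330}{189} \approx 356.24$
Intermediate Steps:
$u = 66$ ($u = \left(- \frac{1}{2}\right) \left(-132\right) = 66$)
$\left(208 + 149\right) + \frac{-86 - 57}{u + 123} = \left(208 + 149\right) + \frac{-86 - 57}{66 + 123} = 357 - \frac{143}{189} = \frac{67330}{189}$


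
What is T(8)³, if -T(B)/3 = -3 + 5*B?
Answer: -1367631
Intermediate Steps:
T(B) = 9 - 15*B (T(B) = -3*(-3 + 5*B) = 9 - 15*B)
T(8)³ = (9 - 15*8)³ = (9 - 120)³ = (-111)³ = -1367631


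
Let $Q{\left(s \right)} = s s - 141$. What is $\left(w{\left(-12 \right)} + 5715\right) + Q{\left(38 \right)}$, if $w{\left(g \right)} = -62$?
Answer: $6956$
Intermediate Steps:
$Q{\left(s \right)} = -141 + s^{2}$ ($Q{\left(s \right)} = s^{2} - 141 = -141 + s^{2}$)
$\left(w{\left(-12 \right)} + 5715\right) + Q{\left(38 \right)} = \left(-62 + 5715\right) - \left(141 - 38^{2}\right) = 5653 + \left(-141 + 1444\right) = 5653 + 1303 = 6956$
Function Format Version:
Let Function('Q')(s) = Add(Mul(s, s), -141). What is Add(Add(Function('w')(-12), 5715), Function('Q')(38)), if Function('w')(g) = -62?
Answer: 6956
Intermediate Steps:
Function('Q')(s) = Add(-141, Pow(s, 2)) (Function('Q')(s) = Add(Pow(s, 2), -141) = Add(-141, Pow(s, 2)))
Add(Add(Function('w')(-12), 5715), Function('Q')(38)) = Add(Add(-62, 5715), Add(-141, Pow(38, 2))) = Add(5653, Add(-141, 1444)) = Add(5653, 1303) = 6956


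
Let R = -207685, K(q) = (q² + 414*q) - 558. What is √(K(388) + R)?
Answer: 3*√11437 ≈ 320.83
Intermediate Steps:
K(q) = -558 + q² + 414*q
√(K(388) + R) = √((-558 + 388² + 414*388) - 207685) = √((-558 + 150544 + 160632) - 207685) = √(310618 - 207685) = √102933 = 3*√11437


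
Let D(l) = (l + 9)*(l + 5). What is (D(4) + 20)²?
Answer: 18769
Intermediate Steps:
D(l) = (5 + l)*(9 + l) (D(l) = (9 + l)*(5 + l) = (5 + l)*(9 + l))
(D(4) + 20)² = ((45 + 4² + 14*4) + 20)² = ((45 + 16 + 56) + 20)² = (117 + 20)² = 137² = 18769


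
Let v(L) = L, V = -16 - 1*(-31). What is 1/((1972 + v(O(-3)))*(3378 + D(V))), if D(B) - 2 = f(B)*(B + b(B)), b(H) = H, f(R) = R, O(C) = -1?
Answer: 1/7548930 ≈ 1.3247e-7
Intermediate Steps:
V = 15 (V = -16 + 31 = 15)
D(B) = 2 + 2*B² (D(B) = 2 + B*(B + B) = 2 + B*(2*B) = 2 + 2*B²)
1/((1972 + v(O(-3)))*(3378 + D(V))) = 1/((1972 - 1)*(3378 + (2 + 2*15²))) = 1/(1971*(3378 + (2 + 2*225))) = 1/(1971*(3378 + (2 + 450))) = 1/(1971*(3378 + 452)) = 1/(1971*3830) = 1/7548930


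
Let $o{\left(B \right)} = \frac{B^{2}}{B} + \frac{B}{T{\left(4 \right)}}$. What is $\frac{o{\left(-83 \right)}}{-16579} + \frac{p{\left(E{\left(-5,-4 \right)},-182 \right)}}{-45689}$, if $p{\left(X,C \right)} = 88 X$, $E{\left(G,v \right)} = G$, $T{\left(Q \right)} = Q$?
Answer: $\frac{48139975}{3029911724} \approx 0.015888$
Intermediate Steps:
$o{\left(B \right)} = \frac{5 B}{4}$ ($o{\left(B \right)} = \frac{B^{2}}{B} + \frac{B}{4} = B + B \frac{1}{4} = B + \frac{B}{4} = \frac{5 B}{4}$)
$\frac{o{\left(-83 \right)}}{-16579} + \frac{p{\left(E{\left(-5,-4 \right)},-182 \right)}}{-45689} = \frac{\frac{5}{4} \left(-83\right)}{-16579} + \frac{88 \left(-5\right)}{-45689} = \left(- \frac{415}{4}\right) \left(- \frac{1}{16579}\right) - - \frac{440}{45689} = \frac{415}{66316} + \frac{440}{45689} = \frac{48139975}{3029911724}$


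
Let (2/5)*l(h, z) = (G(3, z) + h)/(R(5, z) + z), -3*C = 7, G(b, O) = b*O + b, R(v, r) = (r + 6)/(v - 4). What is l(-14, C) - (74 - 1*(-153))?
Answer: -1043/4 ≈ -260.75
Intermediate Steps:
R(v, r) = (6 + r)/(-4 + v)
G(b, O) = b + O*b (G(b, O) = O*b + b = b + O*b)
C = -7/3 (C = -⅓*7 = -7/3 ≈ -2.3333)
l(h, z) = 5*(3 + h + 3*z)/(2*(6 + 2*z)) (l(h, z) = 5*((3*(1 + z) + h)/((6 + z)/(-4 + 5) + z))/2 = 5*(((3 + 3*z) + h)/((6 + z)/1 + z))/2 = 5*((3 + h + 3*z)/(1*(6 + z) + z))/2 = 5*((3 + h + 3*z)/((6 + z) + z))/2 = 5*((3 + h + 3*z)/(6 + 2*z))/2 = 5*(3 + h + 3*z)/(2*(6 + 2*z)))
l(-14, C) - (74 - 1*(-153)) = 5*(3 - 14 + 3*(-7/3))/(4*(3 - 7/3)) - (74 - 1*(-153)) = 5*(3 - 14 - 7)/(4*(⅔)) - (74 + 153) = (5/4)*(3/2)*(-18) - 1*227 = -135/4 - 227 = -1043/4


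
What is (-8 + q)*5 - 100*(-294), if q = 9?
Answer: 29405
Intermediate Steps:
(-8 + q)*5 - 100*(-294) = (-8 + 9)*5 - 100*(-294) = 1*5 + 29400 = 5 + 29400 = 29405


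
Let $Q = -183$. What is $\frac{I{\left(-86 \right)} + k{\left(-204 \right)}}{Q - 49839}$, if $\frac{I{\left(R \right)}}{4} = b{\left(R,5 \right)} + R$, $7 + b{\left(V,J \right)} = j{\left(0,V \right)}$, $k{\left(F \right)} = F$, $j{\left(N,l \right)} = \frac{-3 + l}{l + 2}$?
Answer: $\frac{12007}{1050462} \approx 0.01143$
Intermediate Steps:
$j{\left(N,l \right)} = \frac{-3 + l}{2 + l}$
$b{\left(V,J \right)} = -7 + \frac{-3 + V}{2 + V}$
$I{\left(R \right)} = 4 R + \frac{4 \left(-17 - 6 R\right)}{2 + R}$ ($I{\left(R \right)} = 4 \left(\frac{-17 - 6 R}{2 + R} + R\right) = 4 \left(R + \frac{-17 - 6 R}{2 + R}\right) = 4 R + \frac{4 \left(-17 - 6 R\right)}{2 + R}$)
$\frac{I{\left(-86 \right)} + k{\left(-204 \right)}}{Q - 49839} = \frac{\frac{4 \left(-17 + \left(-86\right)^{2} - -344\right)}{2 - 86} - 204}{-183 - 49839} = \frac{\frac{4 \left(-17 + 7396 + 344\right)}{-84} - 204}{-50022} = \left(4 \left(- \frac{1}{84}\right) 7723 - 204\right) \left(- \frac{1}{50022}\right) = \left(- \frac{7723}{21} - 204\right) \left(- \frac{1}{50022}\right) = \left(- \frac{12007}{21}\right) \left(- \frac{1}{50022}\right) = \frac{12007}{1050462}$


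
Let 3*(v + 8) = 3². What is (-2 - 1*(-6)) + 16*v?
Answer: -76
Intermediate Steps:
v = -5 (v = -8 + (⅓)*3² = -8 + (⅓)*9 = -8 + 3 = -5)
(-2 - 1*(-6)) + 16*v = (-2 - 1*(-6)) + 16*(-5) = (-2 + 6) - 80 = 4 - 80 = -76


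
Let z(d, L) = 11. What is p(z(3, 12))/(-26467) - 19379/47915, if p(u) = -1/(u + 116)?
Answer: -9305537028/23008160105 ≈ -0.40445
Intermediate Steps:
p(u) = -1/(116 + u)
p(z(3, 12))/(-26467) - 19379/47915 = -1/(116 + 11)/(-26467) - 19379/47915 = -1/127*(-1/26467) - 19379*1/47915 = -1*1/127*(-1/26467) - 19379/47915 = -1/127*(-1/26467) - 19379/47915 = 1/3361309 - 19379/47915 = -9305537028/23008160105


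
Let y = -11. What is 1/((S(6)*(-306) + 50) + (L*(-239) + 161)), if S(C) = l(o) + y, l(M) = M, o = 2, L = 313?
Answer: -1/71842 ≈ -1.3919e-5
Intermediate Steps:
S(C) = -9 (S(C) = 2 - 11 = -9)
1/((S(6)*(-306) + 50) + (L*(-239) + 161)) = 1/((-9*(-306) + 50) + (313*(-239) + 161)) = 1/((2754 + 50) + (-74807 + 161)) = 1/(2804 - 74646) = 1/(-71842) = -1/71842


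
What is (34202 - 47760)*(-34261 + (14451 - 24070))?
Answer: 594925040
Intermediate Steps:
(34202 - 47760)*(-34261 + (14451 - 24070)) = -13558*(-34261 - 9619) = -13558*(-43880) = 594925040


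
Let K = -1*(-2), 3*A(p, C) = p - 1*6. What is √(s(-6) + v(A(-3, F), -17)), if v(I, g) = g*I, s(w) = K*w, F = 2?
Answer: √39 ≈ 6.2450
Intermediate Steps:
A(p, C) = -2 + p/3 (A(p, C) = (p - 1*6)/3 = (p - 6)/3 = (-6 + p)/3 = -2 + p/3)
K = 2
s(w) = 2*w
v(I, g) = I*g
√(s(-6) + v(A(-3, F), -17)) = √(2*(-6) + (-2 + (⅓)*(-3))*(-17)) = √(-12 + (-2 - 1)*(-17)) = √(-12 - 3*(-17)) = √(-12 + 51) = √39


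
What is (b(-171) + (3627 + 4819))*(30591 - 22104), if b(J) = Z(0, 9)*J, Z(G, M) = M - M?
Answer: 71681202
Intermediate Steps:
Z(G, M) = 0
b(J) = 0 (b(J) = 0*J = 0)
(b(-171) + (3627 + 4819))*(30591 - 22104) = (0 + (3627 + 4819))*(30591 - 22104) = (0 + 8446)*8487 = 8446*8487 = 71681202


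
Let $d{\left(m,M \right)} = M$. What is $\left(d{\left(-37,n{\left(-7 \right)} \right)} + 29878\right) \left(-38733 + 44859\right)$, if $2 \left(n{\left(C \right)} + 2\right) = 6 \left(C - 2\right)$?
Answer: $182854974$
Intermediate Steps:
$n{\left(C \right)} = -8 + 3 C$ ($n{\left(C \right)} = -2 + \frac{6 \left(C - 2\right)}{2} = -2 + \frac{6 \left(-2 + C\right)}{2} = -2 + \frac{-12 + 6 C}{2} = -2 + \left(-6 + 3 C\right) = -8 + 3 C$)
$\left(d{\left(-37,n{\left(-7 \right)} \right)} + 29878\right) \left(-38733 + 44859\right) = \left(\left(-8 + 3 \left(-7\right)\right) + 29878\right) \left(-38733 + 44859\right) = \left(\left(-8 - 21\right) + 29878\right) 6126 = \left(-29 + 29878\right) 6126 = 29849 \cdot 6126 = 182854974$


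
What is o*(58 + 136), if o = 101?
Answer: 19594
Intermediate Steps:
o*(58 + 136) = 101*(58 + 136) = 101*194 = 19594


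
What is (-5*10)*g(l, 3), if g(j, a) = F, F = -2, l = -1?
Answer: 100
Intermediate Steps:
g(j, a) = -2
(-5*10)*g(l, 3) = -5*10*(-2) = -50*(-2) = 100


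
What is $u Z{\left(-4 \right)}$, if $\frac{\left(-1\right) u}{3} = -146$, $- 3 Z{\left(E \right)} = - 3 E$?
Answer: $-1752$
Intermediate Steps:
$Z{\left(E \right)} = E$ ($Z{\left(E \right)} = - \frac{\left(-3\right) E}{3} = E$)
$u = 438$ ($u = \left(-3\right) \left(-146\right) = 438$)
$u Z{\left(-4 \right)} = 438 \left(-4\right) = -1752$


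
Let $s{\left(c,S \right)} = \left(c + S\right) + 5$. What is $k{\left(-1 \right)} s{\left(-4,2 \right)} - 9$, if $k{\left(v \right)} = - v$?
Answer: $-6$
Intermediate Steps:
$s{\left(c,S \right)} = 5 + S + c$ ($s{\left(c,S \right)} = \left(S + c\right) + 5 = 5 + S + c$)
$k{\left(-1 \right)} s{\left(-4,2 \right)} - 9 = \left(-1\right) \left(-1\right) \left(5 + 2 - 4\right) - 9 = 1 \cdot 3 - 9 = 3 - 9 = -6$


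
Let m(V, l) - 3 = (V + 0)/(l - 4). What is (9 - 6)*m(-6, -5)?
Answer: 11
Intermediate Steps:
m(V, l) = 3 + V/(-4 + l) (m(V, l) = 3 + (V + 0)/(l - 4) = 3 + V/(-4 + l))
(9 - 6)*m(-6, -5) = (9 - 6)*((-12 - 6 + 3*(-5))/(-4 - 5)) = 3*((-12 - 6 - 15)/(-9)) = 3*(-⅑*(-33)) = 3*(11/3) = 11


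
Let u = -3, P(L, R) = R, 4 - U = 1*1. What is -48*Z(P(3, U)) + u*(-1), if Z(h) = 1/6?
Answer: -5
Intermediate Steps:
U = 3 (U = 4 - 1 = 3)
Z(h) = 1/6
-48*Z(P(3, U)) + u*(-1) = -48*1/6 - 3*(-1) = -8 + 3 = -5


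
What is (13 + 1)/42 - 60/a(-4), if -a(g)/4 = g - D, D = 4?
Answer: -37/24 ≈ -1.5417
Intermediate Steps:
a(g) = 16 - 4*g (a(g) = -4*(g - 1*4) = -4*(g - 4) = -4*(-4 + g) = 16 - 4*g)
(13 + 1)/42 - 60/a(-4) = (13 + 1)/42 - 60/(16 - 4*(-4)) = 14*(1/42) - 60/(16 + 16) = ⅓ - 60/32 = ⅓ - 60*1/32 = ⅓ - 15/8 = -37/24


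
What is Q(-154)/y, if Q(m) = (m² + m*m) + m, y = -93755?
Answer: -47278/93755 ≈ -0.50427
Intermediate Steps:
Q(m) = m + 2*m² (Q(m) = (m² + m²) + m = 2*m² + m = m + 2*m²)
Q(-154)/y = -154*(1 + 2*(-154))/(-93755) = -154*(1 - 308)*(-1/93755) = -154*(-307)*(-1/93755) = 47278*(-1/93755) = -47278/93755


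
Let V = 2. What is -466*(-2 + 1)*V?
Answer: 932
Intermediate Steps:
-466*(-2 + 1)*V = -466*(-2 + 1)*2 = -(-466)*2 = -466*(-2) = 932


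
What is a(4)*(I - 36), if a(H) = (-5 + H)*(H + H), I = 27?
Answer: 72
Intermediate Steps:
a(H) = 2*H*(-5 + H) (a(H) = (-5 + H)*(2*H) = 2*H*(-5 + H))
a(4)*(I - 36) = (2*4*(-5 + 4))*(27 - 36) = (2*4*(-1))*(-9) = -8*(-9) = 72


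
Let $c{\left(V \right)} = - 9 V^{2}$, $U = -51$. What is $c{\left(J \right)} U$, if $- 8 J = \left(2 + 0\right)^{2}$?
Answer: $\frac{459}{4} \approx 114.75$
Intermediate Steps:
$J = - \frac{1}{2}$ ($J = - \frac{\left(2 + 0\right)^{2}}{8} = - \frac{2^{2}}{8} = \left(- \frac{1}{8}\right) 4 = - \frac{1}{2} \approx -0.5$)
$c{\left(J \right)} U = - 9 \left(- \frac{1}{2}\right)^{2} \left(-51\right) = \left(-9\right) \frac{1}{4} \left(-51\right) = \left(- \frac{9}{4}\right) \left(-51\right) = \frac{459}{4}$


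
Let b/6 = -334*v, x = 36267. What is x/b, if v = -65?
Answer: 12089/43420 ≈ 0.27842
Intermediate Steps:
b = 130260 (b = 6*(-334*(-65)) = 6*21710 = 130260)
x/b = 36267/130260 = 36267*(1/130260) = 12089/43420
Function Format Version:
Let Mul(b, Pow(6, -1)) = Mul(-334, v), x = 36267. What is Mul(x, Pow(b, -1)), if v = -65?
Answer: Rational(12089, 43420) ≈ 0.27842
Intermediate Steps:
b = 130260 (b = Mul(6, Mul(-334, -65)) = Mul(6, 21710) = 130260)
Mul(x, Pow(b, -1)) = Mul(36267, Pow(130260, -1)) = Mul(36267, Rational(1, 130260)) = Rational(12089, 43420)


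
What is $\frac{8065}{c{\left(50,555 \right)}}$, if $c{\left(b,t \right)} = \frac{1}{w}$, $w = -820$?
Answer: $-6613300$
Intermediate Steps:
$c{\left(b,t \right)} = - \frac{1}{820}$ ($c{\left(b,t \right)} = \frac{1}{-820} = - \frac{1}{820}$)
$\frac{8065}{c{\left(50,555 \right)}} = \frac{8065}{- \frac{1}{820}} = 8065 \left(-820\right) = -6613300$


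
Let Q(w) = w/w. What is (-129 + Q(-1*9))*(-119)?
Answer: 15232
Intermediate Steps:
Q(w) = 1
(-129 + Q(-1*9))*(-119) = (-129 + 1)*(-119) = -128*(-119) = 15232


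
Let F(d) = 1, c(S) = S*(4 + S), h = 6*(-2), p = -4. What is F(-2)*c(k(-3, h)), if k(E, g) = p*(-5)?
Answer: 480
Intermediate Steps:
h = -12
k(E, g) = 20 (k(E, g) = -4*(-5) = 20)
F(-2)*c(k(-3, h)) = 1*(20*(4 + 20)) = 1*(20*24) = 1*480 = 480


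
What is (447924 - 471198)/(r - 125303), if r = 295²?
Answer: 11637/19139 ≈ 0.60803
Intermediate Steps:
r = 87025
(447924 - 471198)/(r - 125303) = (447924 - 471198)/(87025 - 125303) = -23274/(-38278) = -23274*(-1/38278) = 11637/19139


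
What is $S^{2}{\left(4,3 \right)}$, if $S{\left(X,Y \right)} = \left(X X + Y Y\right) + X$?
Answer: $841$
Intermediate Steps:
$S{\left(X,Y \right)} = X + X^{2} + Y^{2}$ ($S{\left(X,Y \right)} = \left(X^{2} + Y^{2}\right) + X = X + X^{2} + Y^{2}$)
$S^{2}{\left(4,3 \right)} = \left(4 + 4^{2} + 3^{2}\right)^{2} = \left(4 + 16 + 9\right)^{2} = 29^{2} = 841$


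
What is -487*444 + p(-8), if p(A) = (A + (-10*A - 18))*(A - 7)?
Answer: -217038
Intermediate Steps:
p(A) = (-18 - 9*A)*(-7 + A) (p(A) = (A + (-18 - 10*A))*(-7 + A) = (-18 - 9*A)*(-7 + A))
-487*444 + p(-8) = -487*444 + (126 - 9*(-8)**2 + 45*(-8)) = -216228 + (126 - 9*64 - 360) = -216228 + (126 - 576 - 360) = -216228 - 810 = -217038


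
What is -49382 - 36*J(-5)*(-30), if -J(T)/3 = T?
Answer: -33182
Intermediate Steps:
J(T) = -3*T
-49382 - 36*J(-5)*(-30) = -49382 - 36*(-3*(-5))*(-30) = -49382 - 36*15*(-30) = -49382 - 540*(-30) = -49382 - 1*(-16200) = -49382 + 16200 = -33182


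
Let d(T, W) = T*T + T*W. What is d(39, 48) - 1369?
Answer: 2024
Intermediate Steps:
d(T, W) = T² + T*W
d(39, 48) - 1369 = 39*(39 + 48) - 1369 = 39*87 - 1369 = 3393 - 1369 = 2024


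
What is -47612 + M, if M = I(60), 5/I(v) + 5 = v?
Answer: -523731/11 ≈ -47612.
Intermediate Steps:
I(v) = 5/(-5 + v)
M = 1/11 (M = 5/(-5 + 60) = 5/55 = 5*(1/55) = 1/11 ≈ 0.090909)
-47612 + M = -47612 + 1/11 = -523731/11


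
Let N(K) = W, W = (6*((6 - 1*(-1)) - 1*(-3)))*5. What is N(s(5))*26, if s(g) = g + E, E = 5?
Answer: 7800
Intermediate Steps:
s(g) = 5 + g (s(g) = g + 5 = 5 + g)
W = 300 (W = (6*((6 + 1) + 3))*5 = (6*(7 + 3))*5 = (6*10)*5 = 60*5 = 300)
N(K) = 300
N(s(5))*26 = 300*26 = 7800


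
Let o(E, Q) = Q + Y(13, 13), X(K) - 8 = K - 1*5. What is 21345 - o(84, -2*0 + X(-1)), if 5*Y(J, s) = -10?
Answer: 21345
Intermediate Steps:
X(K) = 3 + K (X(K) = 8 + (K - 1*5) = 8 + (K - 5) = 8 + (-5 + K) = 3 + K)
Y(J, s) = -2 (Y(J, s) = (⅕)*(-10) = -2)
o(E, Q) = -2 + Q (o(E, Q) = Q - 2 = -2 + Q)
21345 - o(84, -2*0 + X(-1)) = 21345 - (-2 + (-2*0 + (3 - 1))) = 21345 - (-2 + (0 + 2)) = 21345 - (-2 + 2) = 21345 - 1*0 = 21345 + 0 = 21345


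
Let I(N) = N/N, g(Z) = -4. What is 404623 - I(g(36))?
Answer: 404622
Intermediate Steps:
I(N) = 1
404623 - I(g(36)) = 404623 - 1*1 = 404623 - 1 = 404622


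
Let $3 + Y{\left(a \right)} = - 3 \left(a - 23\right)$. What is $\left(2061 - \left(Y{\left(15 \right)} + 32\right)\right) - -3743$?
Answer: $5751$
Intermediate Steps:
$Y{\left(a \right)} = 66 - 3 a$ ($Y{\left(a \right)} = -3 - 3 \left(a - 23\right) = -3 - 3 \left(-23 + a\right) = -3 - \left(-69 + 3 a\right) = 66 - 3 a$)
$\left(2061 - \left(Y{\left(15 \right)} + 32\right)\right) - -3743 = \left(2061 - \left(\left(66 - 45\right) + 32\right)\right) - -3743 = \left(2061 - \left(\left(66 - 45\right) + 32\right)\right) + 3743 = \left(2061 - \left(21 + 32\right)\right) + 3743 = \left(2061 - 53\right) + 3743 = 2008 + 3743 = 5751$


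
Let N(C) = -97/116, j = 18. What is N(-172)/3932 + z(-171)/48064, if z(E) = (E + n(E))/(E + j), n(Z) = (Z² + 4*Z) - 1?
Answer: -853753559/209634548544 ≈ -0.0040726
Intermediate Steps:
n(Z) = -1 + Z² + 4*Z
N(C) = -97/116 (N(C) = -97*1/116 = -97/116)
z(E) = (-1 + E² + 5*E)/(18 + E) (z(E) = (E + (-1 + E² + 4*E))/(E + 18) = (-1 + E² + 5*E)/(18 + E))
N(-172)/3932 + z(-171)/48064 = -97/116/3932 + ((-1 + (-171)² + 5*(-171))/(18 - 171))/48064 = -97/116*1/3932 + ((-1 + 29241 - 855)/(-153))*(1/48064) = -97/456112 - 1/153*28385*(1/48064) = -97/456112 - 28385/153*1/48064 = -97/456112 - 28385/7353792 = -853753559/209634548544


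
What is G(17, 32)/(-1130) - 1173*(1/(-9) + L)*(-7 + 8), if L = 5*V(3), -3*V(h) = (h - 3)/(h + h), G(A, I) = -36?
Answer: 220969/1695 ≈ 130.37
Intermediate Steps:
V(h) = -(-3 + h)/(6*h) (V(h) = -(h - 3)/(3*(h + h)) = -(-3 + h)/(3*(2*h)) = -(-3 + h)*1/(2*h)/3 = -(-3 + h)/(6*h))
L = 0 (L = 5*((1/6)*(3 - 1*3)/3) = 5*((1/6)*(1/3)*(3 - 3)) = 5*((1/6)*(1/3)*0) = 5*0 = 0)
G(17, 32)/(-1130) - 1173*(1/(-9) + L)*(-7 + 8) = -36/(-1130) - 1173*(1/(-9) + 0)*(-7 + 8) = -36*(-1/1130) - 1173*(-1/9 + 0) = 18/565 - (-391)/3 = 18/565 - 1173*(-1/9) = 18/565 + 391/3 = 220969/1695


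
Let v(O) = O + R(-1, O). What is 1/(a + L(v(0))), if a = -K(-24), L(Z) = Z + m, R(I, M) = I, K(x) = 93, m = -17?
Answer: -1/111 ≈ -0.0090090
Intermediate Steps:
v(O) = -1 + O (v(O) = O - 1 = -1 + O)
L(Z) = -17 + Z (L(Z) = Z - 17 = -17 + Z)
a = -93 (a = -1*93 = -93)
1/(a + L(v(0))) = 1/(-93 + (-17 + (-1 + 0))) = 1/(-93 + (-17 - 1)) = 1/(-93 - 18) = 1/(-111) = -1/111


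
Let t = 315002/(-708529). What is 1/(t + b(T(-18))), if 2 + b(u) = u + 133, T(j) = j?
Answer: 708529/79748775 ≈ 0.0088845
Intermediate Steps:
b(u) = 131 + u (b(u) = -2 + (u + 133) = -2 + (133 + u) = 131 + u)
t = -315002/708529 (t = 315002*(-1/708529) = -315002/708529 ≈ -0.44459)
1/(t + b(T(-18))) = 1/(-315002/708529 + (131 - 18)) = 1/(-315002/708529 + 113) = 1/(79748775/708529) = 708529/79748775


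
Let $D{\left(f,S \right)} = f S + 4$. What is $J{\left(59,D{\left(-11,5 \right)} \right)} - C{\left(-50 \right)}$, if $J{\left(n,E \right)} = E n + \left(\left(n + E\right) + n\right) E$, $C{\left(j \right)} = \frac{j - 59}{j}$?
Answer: $- \frac{321409}{50} \approx -6428.2$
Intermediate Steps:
$C{\left(j \right)} = \frac{-59 + j}{j}$
$D{\left(f,S \right)} = 4 + S f$ ($D{\left(f,S \right)} = S f + 4 = 4 + S f$)
$J{\left(n,E \right)} = E n + E \left(E + 2 n\right)$ ($J{\left(n,E \right)} = E n + \left(\left(E + n\right) + n\right) E = E n + \left(E + 2 n\right) E = E n + E \left(E + 2 n\right)$)
$J{\left(59,D{\left(-11,5 \right)} \right)} - C{\left(-50 \right)} = \left(4 + 5 \left(-11\right)\right) \left(\left(4 + 5 \left(-11\right)\right) + 3 \cdot 59\right) - \frac{-59 - 50}{-50} = \left(4 - 55\right) \left(\left(4 - 55\right) + 177\right) - \left(- \frac{1}{50}\right) \left(-109\right) = - 51 \left(-51 + 177\right) - \frac{109}{50} = \left(-51\right) 126 - \frac{109}{50} = -6426 - \frac{109}{50} = - \frac{321409}{50}$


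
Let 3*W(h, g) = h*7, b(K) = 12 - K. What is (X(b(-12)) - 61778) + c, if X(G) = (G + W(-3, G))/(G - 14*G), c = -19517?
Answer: -25364057/312 ≈ -81295.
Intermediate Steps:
W(h, g) = 7*h/3 (W(h, g) = (h*7)/3 = (7*h)/3 = 7*h/3)
X(G) = -(-7 + G)/(13*G) (X(G) = (G + (7/3)*(-3))/(G - 14*G) = (G - 7)/((-13*G)) = (-7 + G)*(-1/(13*G)) = -(-7 + G)/(13*G))
(X(b(-12)) - 61778) + c = ((7 - (12 - 1*(-12)))/(13*(12 - 1*(-12))) - 61778) - 19517 = ((7 - (12 + 12))/(13*(12 + 12)) - 61778) - 19517 = ((1/13)*(7 - 1*24)/24 - 61778) - 19517 = ((1/13)*(1/24)*(7 - 24) - 61778) - 19517 = ((1/13)*(1/24)*(-17) - 61778) - 19517 = (-17/312 - 61778) - 19517 = -19274753/312 - 19517 = -25364057/312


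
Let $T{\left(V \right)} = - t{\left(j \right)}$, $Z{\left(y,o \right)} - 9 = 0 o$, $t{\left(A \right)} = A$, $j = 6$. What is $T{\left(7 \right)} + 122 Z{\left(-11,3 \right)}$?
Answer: $1092$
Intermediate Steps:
$Z{\left(y,o \right)} = 9$ ($Z{\left(y,o \right)} = 9 + 0 o = 9 + 0 = 9$)
$T{\left(V \right)} = -6$ ($T{\left(V \right)} = \left(-1\right) 6 = -6$)
$T{\left(7 \right)} + 122 Z{\left(-11,3 \right)} = -6 + 122 \cdot 9 = -6 + 1098 = 1092$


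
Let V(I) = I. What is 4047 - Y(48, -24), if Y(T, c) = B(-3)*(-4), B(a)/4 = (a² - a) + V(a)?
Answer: 4191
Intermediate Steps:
B(a) = 4*a² (B(a) = 4*((a² - a) + a) = 4*a²)
Y(T, c) = -144 (Y(T, c) = (4*(-3)²)*(-4) = (4*9)*(-4) = 36*(-4) = -144)
4047 - Y(48, -24) = 4047 - 1*(-144) = 4047 + 144 = 4191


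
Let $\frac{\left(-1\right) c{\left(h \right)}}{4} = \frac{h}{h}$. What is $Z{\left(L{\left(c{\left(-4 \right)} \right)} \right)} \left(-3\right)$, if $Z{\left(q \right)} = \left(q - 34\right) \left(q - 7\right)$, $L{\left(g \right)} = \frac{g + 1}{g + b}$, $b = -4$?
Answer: $- \frac{42771}{64} \approx -668.3$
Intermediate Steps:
$c{\left(h \right)} = -4$ ($c{\left(h \right)} = - 4 \frac{h}{h} = \left(-4\right) 1 = -4$)
$L{\left(g \right)} = \frac{1 + g}{-4 + g}$ ($L{\left(g \right)} = \frac{g + 1}{g - 4} = \frac{1 + g}{-4 + g}$)
$Z{\left(q \right)} = \left(-34 + q\right) \left(-7 + q\right)$
$Z{\left(L{\left(c{\left(-4 \right)} \right)} \right)} \left(-3\right) = \left(238 + \left(\frac{1 - 4}{-4 - 4}\right)^{2} - 41 \frac{1 - 4}{-4 - 4}\right) \left(-3\right) = \left(238 + \left(\frac{1}{-8} \left(-3\right)\right)^{2} - 41 \frac{1}{-8} \left(-3\right)\right) \left(-3\right) = \left(238 + \left(\left(- \frac{1}{8}\right) \left(-3\right)\right)^{2} - 41 \left(\left(- \frac{1}{8}\right) \left(-3\right)\right)\right) \left(-3\right) = \left(238 + \left(\frac{3}{8}\right)^{2} - \frac{123}{8}\right) \left(-3\right) = \left(238 + \frac{9}{64} - \frac{123}{8}\right) \left(-3\right) = \frac{14257}{64} \left(-3\right) = - \frac{42771}{64}$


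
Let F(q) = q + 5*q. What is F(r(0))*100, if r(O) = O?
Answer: 0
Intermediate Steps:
F(q) = 6*q
F(r(0))*100 = (6*0)*100 = 0*100 = 0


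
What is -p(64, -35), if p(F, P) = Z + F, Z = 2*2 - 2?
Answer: -66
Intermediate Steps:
Z = 2 (Z = 4 - 2 = 2)
p(F, P) = 2 + F
-p(64, -35) = -(2 + 64) = -1*66 = -66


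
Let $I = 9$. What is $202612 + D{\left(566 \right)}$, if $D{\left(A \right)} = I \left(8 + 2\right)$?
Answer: $202702$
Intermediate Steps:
$D{\left(A \right)} = 90$ ($D{\left(A \right)} = 9 \left(8 + 2\right) = 9 \cdot 10 = 90$)
$202612 + D{\left(566 \right)} = 202612 + 90 = 202702$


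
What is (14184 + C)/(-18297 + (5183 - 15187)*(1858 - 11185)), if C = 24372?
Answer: 12852/31096337 ≈ 0.00041330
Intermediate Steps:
(14184 + C)/(-18297 + (5183 - 15187)*(1858 - 11185)) = (14184 + 24372)/(-18297 + (5183 - 15187)*(1858 - 11185)) = 38556/(-18297 - 10004*(-9327)) = 38556/(-18297 + 93307308) = 38556/93289011 = 38556*(1/93289011) = 12852/31096337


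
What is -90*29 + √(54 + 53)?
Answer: -2610 + √107 ≈ -2599.7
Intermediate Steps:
-90*29 + √(54 + 53) = -2610 + √107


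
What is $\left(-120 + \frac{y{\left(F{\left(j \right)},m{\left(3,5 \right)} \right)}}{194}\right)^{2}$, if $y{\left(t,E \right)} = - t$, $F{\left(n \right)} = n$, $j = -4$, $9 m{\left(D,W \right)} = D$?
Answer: $\frac{135443044}{9409} \approx 14395.0$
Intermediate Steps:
$m{\left(D,W \right)} = \frac{D}{9}$
$\left(-120 + \frac{y{\left(F{\left(j \right)},m{\left(3,5 \right)} \right)}}{194}\right)^{2} = \left(-120 + \frac{\left(-1\right) \left(-4\right)}{194}\right)^{2} = \left(-120 + 4 \cdot \frac{1}{194}\right)^{2} = \left(-120 + \frac{2}{97}\right)^{2} = \left(- \frac{11638}{97}\right)^{2} = \frac{135443044}{9409}$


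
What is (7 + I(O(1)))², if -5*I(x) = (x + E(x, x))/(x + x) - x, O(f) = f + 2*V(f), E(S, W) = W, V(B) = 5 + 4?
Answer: 2809/25 ≈ 112.36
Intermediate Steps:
V(B) = 9
O(f) = 18 + f (O(f) = f + 2*9 = f + 18 = 18 + f)
I(x) = -⅕ + x/5 (I(x) = -((x + x)/(x + x) - x)/5 = -((2*x)/((2*x)) - x)/5 = -((2*x)*(1/(2*x)) - x)/5 = -(1 - x)/5 = -⅕ + x/5)
(7 + I(O(1)))² = (7 + (-⅕ + (18 + 1)/5))² = (7 + (-⅕ + (⅕)*19))² = (7 + (-⅕ + 19/5))² = (7 + 18/5)² = (53/5)² = 2809/25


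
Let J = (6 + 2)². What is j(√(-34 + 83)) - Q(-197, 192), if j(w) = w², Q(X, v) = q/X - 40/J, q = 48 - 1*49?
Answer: 78201/1576 ≈ 49.620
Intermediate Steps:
J = 64 (J = 8² = 64)
q = -1 (q = 48 - 49 = -1)
Q(X, v) = -5/8 - 1/X (Q(X, v) = -1/X - 40/64 = -1/X - 40*1/64 = -1/X - 5/8 = -5/8 - 1/X)
j(√(-34 + 83)) - Q(-197, 192) = (√(-34 + 83))² - (-5/8 - 1/(-197)) = (√49)² - (-5/8 - 1*(-1/197)) = 7² - (-5/8 + 1/197) = 49 - 1*(-977/1576) = 49 + 977/1576 = 78201/1576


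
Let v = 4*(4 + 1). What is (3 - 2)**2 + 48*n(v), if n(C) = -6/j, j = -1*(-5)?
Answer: -283/5 ≈ -56.600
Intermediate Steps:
j = 5
v = 20 (v = 4*5 = 20)
n(C) = -6/5
(3 - 2)**2 + 48*n(v) = (3 - 2)**2 + 48*(-6/5) = 1**2 - 288/5 = 1 - 288/5 = -283/5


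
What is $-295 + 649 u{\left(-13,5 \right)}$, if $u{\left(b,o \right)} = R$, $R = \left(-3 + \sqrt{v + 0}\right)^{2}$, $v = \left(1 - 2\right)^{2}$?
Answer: $2301$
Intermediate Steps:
$v = 1$ ($v = \left(-1\right)^{2} = 1$)
$R = 4$ ($R = \left(-3 + \sqrt{1 + 0}\right)^{2} = \left(-3 + \sqrt{1}\right)^{2} = \left(-3 + 1\right)^{2} = \left(-2\right)^{2} = 4$)
$u{\left(b,o \right)} = 4$
$-295 + 649 u{\left(-13,5 \right)} = -295 + 649 \cdot 4 = -295 + 2596 = 2301$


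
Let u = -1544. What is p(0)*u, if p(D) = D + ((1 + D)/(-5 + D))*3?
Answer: 4632/5 ≈ 926.40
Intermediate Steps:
p(D) = D + 3*(1 + D)/(-5 + D) (p(D) = D + ((1 + D)/(-5 + D))*3 = D + 3*(1 + D)/(-5 + D))
p(0)*u = ((3 + 0² - 2*0)/(-5 + 0))*(-1544) = ((3 + 0 + 0)/(-5))*(-1544) = -⅕*3*(-1544) = -⅗*(-1544) = 4632/5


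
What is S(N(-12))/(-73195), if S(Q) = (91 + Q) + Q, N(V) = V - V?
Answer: -91/73195 ≈ -0.0012433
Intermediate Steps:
N(V) = 0
S(Q) = 91 + 2*Q
S(N(-12))/(-73195) = (91 + 2*0)/(-73195) = (91 + 0)*(-1/73195) = 91*(-1/73195) = -91/73195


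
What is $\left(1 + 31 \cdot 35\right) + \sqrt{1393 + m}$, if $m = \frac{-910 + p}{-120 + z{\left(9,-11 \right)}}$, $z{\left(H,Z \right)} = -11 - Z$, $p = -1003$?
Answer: $1086 + \frac{\sqrt{5072190}}{60} \approx 1123.5$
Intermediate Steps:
$m = \frac{1913}{120}$ ($m = \frac{-910 - 1003}{-120 - 0} = - \frac{1913}{-120 + \left(-11 + 11\right)} = - \frac{1913}{-120 + 0} = - \frac{1913}{-120} = \left(-1913\right) \left(- \frac{1}{120}\right) = \frac{1913}{120} \approx 15.942$)
$\left(1 + 31 \cdot 35\right) + \sqrt{1393 + m} = \left(1 + 31 \cdot 35\right) + \sqrt{1393 + \frac{1913}{120}} = \left(1 + 1085\right) + \sqrt{\frac{169073}{120}} = 1086 + \frac{\sqrt{5072190}}{60}$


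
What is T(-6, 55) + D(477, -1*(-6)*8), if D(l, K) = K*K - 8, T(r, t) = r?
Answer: 2290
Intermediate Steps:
D(l, K) = -8 + K² (D(l, K) = K² - 8 = -8 + K²)
T(-6, 55) + D(477, -1*(-6)*8) = -6 + (-8 + (-1*(-6)*8)²) = -6 + (-8 + (6*8)²) = -6 + (-8 + 48²) = -6 + (-8 + 2304) = -6 + 2296 = 2290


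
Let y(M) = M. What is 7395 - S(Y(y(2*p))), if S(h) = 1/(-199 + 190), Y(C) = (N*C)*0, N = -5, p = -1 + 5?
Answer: 66556/9 ≈ 7395.1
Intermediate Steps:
p = 4
Y(C) = 0 (Y(C) = -5*C*0 = 0)
S(h) = -⅑ (S(h) = 1/(-9) = -⅑)
7395 - S(Y(y(2*p))) = 7395 - 1*(-⅑) = 7395 + ⅑ = 66556/9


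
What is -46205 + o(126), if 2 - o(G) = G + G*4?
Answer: -46833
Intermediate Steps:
o(G) = 2 - 5*G (o(G) = 2 - (G + G*4) = 2 - (G + 4*G) = 2 - 5*G)
-46205 + o(126) = -46205 + (2 - 5*126) = -46205 + (2 - 630) = -46205 - 628 = -46833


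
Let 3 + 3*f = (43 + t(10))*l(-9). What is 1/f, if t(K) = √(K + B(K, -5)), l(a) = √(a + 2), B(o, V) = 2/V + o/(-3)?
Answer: 45/(-45 + I*√9870 + 645*I*√7) ≈ -0.00062057 - 0.024903*I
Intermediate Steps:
B(o, V) = 2/V - o/3 (B(o, V) = 2/V + o*(-⅓) = 2/V - o/3)
l(a) = √(2 + a)
t(K) = √(-⅖ + 2*K/3) (t(K) = √(K + (2/(-5) - K/3)) = √(K + (2*(-⅕) - K/3)) = √(K + (-⅖ - K/3)) = √(-⅖ + 2*K/3))
f = -1 + I*√7*(43 + √1410/15)/3 (f = -1 + ((43 + √(-90 + 150*10)/15)*√(2 - 9))/3 = -1 + ((43 + √(-90 + 1500)/15)*√(-7))/3 = -1 + ((43 + √1410/15)*(I*√7))/3 = -1 + (I*√7*(43 + √1410/15))/3 = -1 + I*√7*(43 + √1410/15)/3 ≈ -1.0 + 40.13*I)
1/f = 1/(-1 + I*√9870/45 + 43*I*√7/3)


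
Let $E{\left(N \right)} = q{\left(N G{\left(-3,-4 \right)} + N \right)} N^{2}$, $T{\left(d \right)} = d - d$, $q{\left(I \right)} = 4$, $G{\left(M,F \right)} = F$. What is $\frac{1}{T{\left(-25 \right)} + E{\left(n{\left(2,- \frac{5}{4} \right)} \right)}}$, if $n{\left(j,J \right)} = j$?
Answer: $\frac{1}{16} \approx 0.0625$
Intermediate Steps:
$T{\left(d \right)} = 0$
$E{\left(N \right)} = 4 N^{2}$
$\frac{1}{T{\left(-25 \right)} + E{\left(n{\left(2,- \frac{5}{4} \right)} \right)}} = \frac{1}{0 + 4 \cdot 2^{2}} = \frac{1}{0 + 4 \cdot 4} = \frac{1}{0 + 16} = \frac{1}{16}$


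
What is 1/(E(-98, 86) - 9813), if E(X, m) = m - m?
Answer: -1/9813 ≈ -0.00010191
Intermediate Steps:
E(X, m) = 0
1/(E(-98, 86) - 9813) = 1/(0 - 9813) = 1/(-9813) = -1/9813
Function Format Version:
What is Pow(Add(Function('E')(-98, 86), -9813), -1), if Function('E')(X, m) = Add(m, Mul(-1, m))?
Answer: Rational(-1, 9813) ≈ -0.00010191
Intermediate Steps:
Function('E')(X, m) = 0
Pow(Add(Function('E')(-98, 86), -9813), -1) = Pow(Add(0, -9813), -1) = Pow(-9813, -1) = Rational(-1, 9813)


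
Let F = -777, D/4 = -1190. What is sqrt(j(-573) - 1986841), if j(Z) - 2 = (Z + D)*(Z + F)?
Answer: 101*sqrt(511) ≈ 2283.1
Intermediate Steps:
D = -4760 (D = 4*(-1190) = -4760)
j(Z) = 2 + (-4760 + Z)*(-777 + Z) (j(Z) = 2 + (Z - 4760)*(Z - 777) = 2 + (-4760 + Z)*(-777 + Z))
sqrt(j(-573) - 1986841) = sqrt((3698522 + (-573)**2 - 5537*(-573)) - 1986841) = sqrt((3698522 + 328329 + 3172701) - 1986841) = sqrt(7199552 - 1986841) = sqrt(5212711) = 101*sqrt(511)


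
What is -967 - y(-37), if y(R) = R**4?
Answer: -1875128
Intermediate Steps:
-967 - y(-37) = -967 - 1*(-37)**4 = -967 - 1*1874161 = -967 - 1874161 = -1875128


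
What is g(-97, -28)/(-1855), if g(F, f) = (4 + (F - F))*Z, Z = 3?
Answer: -12/1855 ≈ -0.0064690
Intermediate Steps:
g(F, f) = 12 (g(F, f) = (4 + (F - F))*3 = (4 + 0)*3 = 4*3 = 12)
g(-97, -28)/(-1855) = 12/(-1855) = 12*(-1/1855) = -12/1855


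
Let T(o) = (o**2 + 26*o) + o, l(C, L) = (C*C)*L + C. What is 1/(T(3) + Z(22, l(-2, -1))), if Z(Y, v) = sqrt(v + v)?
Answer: 15/1352 - I*sqrt(3)/4056 ≈ 0.011095 - 0.00042703*I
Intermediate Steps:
l(C, L) = C + L*C**2 (l(C, L) = C**2*L + C = L*C**2 + C = C + L*C**2)
T(o) = o**2 + 27*o
Z(Y, v) = sqrt(2)*sqrt(v) (Z(Y, v) = sqrt(2*v) = sqrt(2)*sqrt(v))
1/(T(3) + Z(22, l(-2, -1))) = 1/(3*(27 + 3) + sqrt(2)*sqrt(-2*(1 - 2*(-1)))) = 1/(3*30 + sqrt(2)*sqrt(-2*(1 + 2))) = 1/(90 + sqrt(2)*sqrt(-2*3)) = 1/(90 + sqrt(2)*sqrt(-6)) = 1/(90 + sqrt(2)*(I*sqrt(6))) = 1/(90 + 2*I*sqrt(3))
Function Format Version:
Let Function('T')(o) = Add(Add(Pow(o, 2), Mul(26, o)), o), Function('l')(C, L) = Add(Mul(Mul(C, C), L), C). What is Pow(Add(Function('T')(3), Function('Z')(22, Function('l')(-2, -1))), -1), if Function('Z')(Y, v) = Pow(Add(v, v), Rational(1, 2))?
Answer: Add(Rational(15, 1352), Mul(Rational(-1, 4056), I, Pow(3, Rational(1, 2)))) ≈ Add(0.011095, Mul(-0.00042703, I))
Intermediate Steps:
Function('l')(C, L) = Add(C, Mul(L, Pow(C, 2))) (Function('l')(C, L) = Add(Mul(Pow(C, 2), L), C) = Add(Mul(L, Pow(C, 2)), C) = Add(C, Mul(L, Pow(C, 2))))
Function('T')(o) = Add(Pow(o, 2), Mul(27, o))
Function('Z')(Y, v) = Mul(Pow(2, Rational(1, 2)), Pow(v, Rational(1, 2))) (Function('Z')(Y, v) = Pow(Mul(2, v), Rational(1, 2)) = Mul(Pow(2, Rational(1, 2)), Pow(v, Rational(1, 2))))
Pow(Add(Function('T')(3), Function('Z')(22, Function('l')(-2, -1))), -1) = Pow(Add(Mul(3, Add(27, 3)), Mul(Pow(2, Rational(1, 2)), Pow(Mul(-2, Add(1, Mul(-2, -1))), Rational(1, 2)))), -1) = Pow(Add(Mul(3, 30), Mul(Pow(2, Rational(1, 2)), Pow(Mul(-2, Add(1, 2)), Rational(1, 2)))), -1) = Pow(Add(90, Mul(Pow(2, Rational(1, 2)), Pow(Mul(-2, 3), Rational(1, 2)))), -1) = Pow(Add(90, Mul(Pow(2, Rational(1, 2)), Pow(-6, Rational(1, 2)))), -1) = Pow(Add(90, Mul(Pow(2, Rational(1, 2)), Mul(I, Pow(6, Rational(1, 2))))), -1) = Pow(Add(90, Mul(2, I, Pow(3, Rational(1, 2)))), -1)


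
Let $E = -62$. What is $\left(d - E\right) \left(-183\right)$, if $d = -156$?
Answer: $17202$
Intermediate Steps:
$\left(d - E\right) \left(-183\right) = \left(-156 - -62\right) \left(-183\right) = \left(-156 + 62\right) \left(-183\right) = \left(-94\right) \left(-183\right) = 17202$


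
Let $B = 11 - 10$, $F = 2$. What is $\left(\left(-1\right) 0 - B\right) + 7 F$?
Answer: $13$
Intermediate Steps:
$B = 1$
$\left(\left(-1\right) 0 - B\right) + 7 F = \left(\left(-1\right) 0 - 1\right) + 7 \cdot 2 = \left(0 - 1\right) + 14 = -1 + 14 = 13$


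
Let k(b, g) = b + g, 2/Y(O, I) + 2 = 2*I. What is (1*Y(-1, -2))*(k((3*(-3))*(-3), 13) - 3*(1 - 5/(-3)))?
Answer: -32/3 ≈ -10.667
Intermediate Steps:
Y(O, I) = 2/(-2 + 2*I)
(1*Y(-1, -2))*(k((3*(-3))*(-3), 13) - 3*(1 - 5/(-3))) = (1/(-1 - 2))*(((3*(-3))*(-3) + 13) - 3*(1 - 5/(-3))) = (1/(-3))*((-9*(-3) + 13) - 3*(1 - 5*(-⅓))) = (1*(-⅓))*((27 + 13) - 3*(1 + 5/3)) = -(40 - 3*8/3)/3 = -(40 - 8)/3 = -⅓*32 = -32/3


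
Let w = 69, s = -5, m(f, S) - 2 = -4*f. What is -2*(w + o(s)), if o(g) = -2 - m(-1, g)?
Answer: -122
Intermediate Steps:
m(f, S) = 2 - 4*f
o(g) = -8 (o(g) = -2 - (2 - 4*(-1)) = -2 - (2 + 4) = -2 - 1*6 = -2 - 6 = -8)
-2*(w + o(s)) = -2*(69 - 8) = -2*61 = -122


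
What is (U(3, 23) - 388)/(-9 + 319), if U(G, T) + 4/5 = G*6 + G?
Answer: -1839/1550 ≈ -1.1865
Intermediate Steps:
U(G, T) = -⅘ + 7*G (U(G, T) = -⅘ + (G*6 + G) = -⅘ + (6*G + G) = -⅘ + 7*G)
(U(3, 23) - 388)/(-9 + 319) = ((-⅘ + 7*3) - 388)/(-9 + 319) = ((-⅘ + 21) - 388)/310 = (101/5 - 388)*(1/310) = -1839/5*1/310 = -1839/1550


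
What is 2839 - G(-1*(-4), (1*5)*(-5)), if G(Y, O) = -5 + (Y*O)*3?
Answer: 3144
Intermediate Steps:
G(Y, O) = -5 + 3*O*Y (G(Y, O) = -5 + (O*Y)*3 = -5 + 3*O*Y)
2839 - G(-1*(-4), (1*5)*(-5)) = 2839 - (-5 + 3*((1*5)*(-5))*(-1*(-4))) = 2839 - (-5 + 3*(5*(-5))*4) = 2839 - (-5 + 3*(-25)*4) = 2839 - (-5 - 300) = 2839 - 1*(-305) = 2839 + 305 = 3144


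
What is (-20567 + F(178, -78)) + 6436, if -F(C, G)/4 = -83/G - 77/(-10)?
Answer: -2762381/195 ≈ -14166.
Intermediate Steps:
F(C, G) = -154/5 + 332/G (F(C, G) = -4*(-83/G - 77/(-10)) = -4*(-83/G - 77*(-1/10)) = -4*(-83/G + 77/10) = -4*(77/10 - 83/G) = -154/5 + 332/G)
(-20567 + F(178, -78)) + 6436 = (-20567 + (-154/5 + 332/(-78))) + 6436 = (-20567 + (-154/5 + 332*(-1/78))) + 6436 = (-20567 + (-154/5 - 166/39)) + 6436 = (-20567 - 6836/195) + 6436 = -4017401/195 + 6436 = -2762381/195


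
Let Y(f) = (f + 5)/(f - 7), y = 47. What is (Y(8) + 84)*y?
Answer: 4559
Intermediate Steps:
Y(f) = (5 + f)/(-7 + f)
(Y(8) + 84)*y = ((5 + 8)/(-7 + 8) + 84)*47 = (13/1 + 84)*47 = (1*13 + 84)*47 = (13 + 84)*47 = 97*47 = 4559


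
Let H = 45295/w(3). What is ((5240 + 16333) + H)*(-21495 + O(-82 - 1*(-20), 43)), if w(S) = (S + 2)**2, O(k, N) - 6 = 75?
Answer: -2503810536/5 ≈ -5.0076e+8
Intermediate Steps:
O(k, N) = 81 (O(k, N) = 6 + 75 = 81)
w(S) = (2 + S)**2
H = 9059/5 (H = 45295/((2 + 3)**2) = 45295/(5**2) = 45295/25 = 45295*(1/25) = 9059/5 ≈ 1811.8)
((5240 + 16333) + H)*(-21495 + O(-82 - 1*(-20), 43)) = ((5240 + 16333) + 9059/5)*(-21495 + 81) = (21573 + 9059/5)*(-21414) = (116924/5)*(-21414) = -2503810536/5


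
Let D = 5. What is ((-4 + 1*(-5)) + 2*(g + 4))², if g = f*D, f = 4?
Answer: 1521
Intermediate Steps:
g = 20 (g = 4*5 = 20)
((-4 + 1*(-5)) + 2*(g + 4))² = ((-4 + 1*(-5)) + 2*(20 + 4))² = ((-4 - 5) + 2*24)² = (-9 + 48)² = 39² = 1521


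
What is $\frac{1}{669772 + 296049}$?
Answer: $\frac{1}{965821} \approx 1.0354 \cdot 10^{-6}$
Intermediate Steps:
$\frac{1}{669772 + 296049} = \frac{1}{965821}$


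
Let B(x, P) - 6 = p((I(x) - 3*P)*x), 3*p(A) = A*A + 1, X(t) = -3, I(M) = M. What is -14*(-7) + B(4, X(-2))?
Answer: 3017/3 ≈ 1005.7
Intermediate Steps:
p(A) = ⅓ + A²/3 (p(A) = (A*A + 1)/3 = (A² + 1)/3 = (1 + A²)/3 = ⅓ + A²/3)
B(x, P) = 19/3 + x²*(x - 3*P)²/3 (B(x, P) = 6 + (⅓ + ((x - 3*P)*x)²/3) = 6 + (⅓ + (x*(x - 3*P))²/3) = 6 + (⅓ + (x²*(x - 3*P)²)/3) = 6 + (⅓ + x²*(x - 3*P)²/3) = 19/3 + x²*(x - 3*P)²/3)
-14*(-7) + B(4, X(-2)) = -14*(-7) + (19/3 + (⅓)*4²*(-1*4 + 3*(-3))²) = 98 + (19/3 + (⅓)*16*(-4 - 9)²) = 98 + (19/3 + (⅓)*16*(-13)²) = 98 + (19/3 + (⅓)*16*169) = 98 + (19/3 + 2704/3) = 98 + 2723/3 = 3017/3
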